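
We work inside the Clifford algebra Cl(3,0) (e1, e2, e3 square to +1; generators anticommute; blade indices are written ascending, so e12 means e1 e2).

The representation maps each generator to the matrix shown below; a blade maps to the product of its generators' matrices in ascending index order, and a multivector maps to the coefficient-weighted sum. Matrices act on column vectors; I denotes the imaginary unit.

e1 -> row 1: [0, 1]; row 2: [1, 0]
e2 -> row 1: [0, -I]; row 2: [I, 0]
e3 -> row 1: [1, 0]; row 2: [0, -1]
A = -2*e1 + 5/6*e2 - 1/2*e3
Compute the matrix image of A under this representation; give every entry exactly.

M = (-2)*rho(e1) + (5/6)*rho(e2) + (-1/2)*rho(e3), summed entrywise:
Answer: row 1: [-1/2, -2 - 5*I/6]; row 2: [-2 + 5*I/6, 1/2]


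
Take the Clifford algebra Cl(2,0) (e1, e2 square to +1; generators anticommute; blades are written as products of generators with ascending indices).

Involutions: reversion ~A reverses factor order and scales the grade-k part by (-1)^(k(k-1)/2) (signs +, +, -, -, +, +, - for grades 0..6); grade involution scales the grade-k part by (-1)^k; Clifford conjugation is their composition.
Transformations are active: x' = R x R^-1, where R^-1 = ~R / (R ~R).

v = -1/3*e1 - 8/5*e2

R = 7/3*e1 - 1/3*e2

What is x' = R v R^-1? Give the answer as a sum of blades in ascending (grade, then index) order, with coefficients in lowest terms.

~R = 7/3*e1 - 1/3*e2, and R ~R = 50/9, so R^-1 = ~R / (50/9).
R v = -11/45 - 173/45*e1 e2
Answer: 16/125*e1 + 611/375*e2


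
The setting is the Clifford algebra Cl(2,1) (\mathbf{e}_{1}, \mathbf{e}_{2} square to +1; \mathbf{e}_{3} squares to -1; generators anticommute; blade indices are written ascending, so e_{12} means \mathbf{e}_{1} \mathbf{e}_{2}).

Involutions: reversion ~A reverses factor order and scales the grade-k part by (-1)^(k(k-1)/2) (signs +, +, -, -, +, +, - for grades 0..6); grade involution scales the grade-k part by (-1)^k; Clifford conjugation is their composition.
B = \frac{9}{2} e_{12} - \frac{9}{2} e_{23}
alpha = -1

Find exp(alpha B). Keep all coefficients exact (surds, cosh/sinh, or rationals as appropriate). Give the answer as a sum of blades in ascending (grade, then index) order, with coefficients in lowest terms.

B^2 term by term: the squares give (\frac{9}{2})^2*(e_{12})^2 + (-\frac{9}{2})^2*(e_{23})^2 = \frac{81}{4}*(-1) + \frac{81}{4}*(+1) = 0 (each basis 2-blade squares to minus the product of its generators' squares); cross terms between blades sharing an index anticommute and cancel. So B^2 = 0.
B^2 = 0, and the exponential is exactly linear here: exp(alpha B) = 1 + alpha B (parabolic case).
Answer: 1 - \frac{9}{2} e_{12} + \frac{9}{2} e_{23}


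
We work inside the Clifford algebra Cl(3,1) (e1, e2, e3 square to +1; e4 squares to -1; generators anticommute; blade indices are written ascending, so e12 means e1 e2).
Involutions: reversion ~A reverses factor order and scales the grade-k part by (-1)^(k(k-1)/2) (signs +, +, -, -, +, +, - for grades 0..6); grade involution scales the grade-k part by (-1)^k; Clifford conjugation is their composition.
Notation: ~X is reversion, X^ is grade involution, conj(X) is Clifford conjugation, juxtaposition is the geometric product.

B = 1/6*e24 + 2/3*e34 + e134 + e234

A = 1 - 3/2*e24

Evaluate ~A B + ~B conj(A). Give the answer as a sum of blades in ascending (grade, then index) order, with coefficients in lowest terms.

first term: 1/4 - 3/2*e3 + e23 + 1/6*e24 + 2/3*e34 + 3/2*e123 + e134 + e234
second term: -1/4 + 3/2*e3 + e23 - 1/6*e24 - 2/3*e34 + 3/2*e123 - e134 - e234
Answer: 2*e23 + 3*e123


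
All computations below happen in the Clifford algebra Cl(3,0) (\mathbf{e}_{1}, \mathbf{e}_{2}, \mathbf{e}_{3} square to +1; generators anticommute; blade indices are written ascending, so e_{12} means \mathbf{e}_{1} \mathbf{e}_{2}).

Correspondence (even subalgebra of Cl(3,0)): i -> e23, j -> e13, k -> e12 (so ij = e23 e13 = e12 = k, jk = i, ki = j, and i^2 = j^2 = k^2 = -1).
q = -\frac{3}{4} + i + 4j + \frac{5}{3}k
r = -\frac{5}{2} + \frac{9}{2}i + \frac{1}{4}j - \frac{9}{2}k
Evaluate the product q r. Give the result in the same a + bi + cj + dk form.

In blades: q = -\frac{3}{4} + \frac{5}{3} e_{12} + 4 e_{13} + e_{23}, r = -\frac{5}{2} - \frac{9}{2} e_{12} + \frac{1}{4} e_{13} + \frac{9}{2} e_{23}.
Distribute q over r term by term (generator squares from the signature, products reordered to ascending indices): (-\frac{3}{4})*r = \frac{15}{8} + \frac{27}{8} e_{12} - \frac{3}{16} e_{13} - \frac{27}{8} e_{23}; (\frac{5}{3} e_{12})*r = \frac{15}{2} - \frac{25}{6} e_{12} + \frac{15}{2} e_{13} - \frac{5}{12} e_{23}; (4 e_{13})*r = -1 - 18 e_{12} - 10 e_{13} - 18 e_{23}; (e_{23})*r = -\frac{9}{2} + \frac{1}{4} e_{12} + \frac{9}{2} e_{13} - \frac{5}{2} e_{23}.
Sum: \frac{31}{8} - \frac{445}{24} e_{12} + \frac{29}{16} e_{13} - \frac{583}{24} e_{23}; translating back through the correspondence:
Answer: \frac{31}{8} - \frac{583}{24}i + \frac{29}{16}j - \frac{445}{24}k


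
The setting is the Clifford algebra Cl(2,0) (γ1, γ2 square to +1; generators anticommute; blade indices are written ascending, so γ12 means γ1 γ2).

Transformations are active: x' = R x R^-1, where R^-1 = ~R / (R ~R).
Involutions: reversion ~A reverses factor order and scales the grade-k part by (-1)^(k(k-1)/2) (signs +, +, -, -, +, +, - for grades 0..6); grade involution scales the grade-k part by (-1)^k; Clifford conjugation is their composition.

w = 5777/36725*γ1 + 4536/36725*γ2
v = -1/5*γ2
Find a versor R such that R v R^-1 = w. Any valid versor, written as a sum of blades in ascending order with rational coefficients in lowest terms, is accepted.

Key observation: q(v) = q(w) = 1/25 (sandwiches preserve the norm), so R = v + w = 5777/36725*γ1 - 2809/36725*γ2 works whenever it is invertible — the component of v along it is kept and (v - w)/2 reverses, sending v to w.
Answer: 5777/36725*γ1 - 2809/36725*γ2


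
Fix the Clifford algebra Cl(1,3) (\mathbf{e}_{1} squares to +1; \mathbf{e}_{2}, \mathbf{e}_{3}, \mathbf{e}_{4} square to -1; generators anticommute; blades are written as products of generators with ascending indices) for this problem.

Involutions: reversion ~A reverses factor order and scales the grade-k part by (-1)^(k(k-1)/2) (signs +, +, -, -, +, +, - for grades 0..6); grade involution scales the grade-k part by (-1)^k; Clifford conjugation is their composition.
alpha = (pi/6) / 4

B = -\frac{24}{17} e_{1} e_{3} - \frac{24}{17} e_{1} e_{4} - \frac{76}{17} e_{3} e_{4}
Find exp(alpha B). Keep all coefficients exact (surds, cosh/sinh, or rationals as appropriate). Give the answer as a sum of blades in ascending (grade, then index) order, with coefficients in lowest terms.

B^2 term by term: the squares give (-\frac{24}{17})^2*(e_{1} e_{3})^2 + (-\frac{24}{17})^2*(e_{1} e_{4})^2 + (-\frac{76}{17})^2*(e_{3} e_{4})^2 = \frac{576}{289}*(+1) + \frac{576}{289}*(+1) + \frac{5776}{289}*(-1) = -16 (each basis 2-blade squares to minus the product of its generators' squares); cross terms between blades sharing an index anticommute and cancel. So B^2 = -16.
B^2 = -16 — B^2 < 0, so the exponential closes trigonometrically: l = 4, alpha*l = \frac{\pi}{6}, so exp(alpha B) = cos(\frac{\pi}{6}) + (sin(\frac{\pi}{6})/4)*B = \frac{\sqrt{3}}{2} + (\frac{1}{8})*B.
Answer: \frac{\sqrt{3}}{2} - \frac{3}{17} e_{1} e_{3} - \frac{3}{17} e_{1} e_{4} - \frac{19}{34} e_{3} e_{4}


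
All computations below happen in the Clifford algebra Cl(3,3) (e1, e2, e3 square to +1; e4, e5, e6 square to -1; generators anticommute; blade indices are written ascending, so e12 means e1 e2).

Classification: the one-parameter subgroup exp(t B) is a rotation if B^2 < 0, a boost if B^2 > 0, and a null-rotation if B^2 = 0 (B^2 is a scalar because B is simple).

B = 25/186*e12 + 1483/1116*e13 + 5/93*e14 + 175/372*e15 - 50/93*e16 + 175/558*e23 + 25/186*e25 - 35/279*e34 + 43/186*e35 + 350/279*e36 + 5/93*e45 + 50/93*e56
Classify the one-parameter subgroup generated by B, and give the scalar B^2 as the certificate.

B^2 term by term: the squares give (25/186)^2*(e12)^2 + (1483/1116)^2*(e13)^2 + (5/93)^2*(e14)^2 + (175/372)^2*(e15)^2 + (-50/93)^2*(e16)^2 + (175/558)^2*(e23)^2 + (25/186)^2*(e25)^2 + (-35/279)^2*(e34)^2 + (43/186)^2*(e35)^2 + (350/279)^2*(e36)^2 + (5/93)^2*(e45)^2 + (50/93)^2*(e56)^2 = 625/34596*(-1) + 2199289/1245456*(-1) + 25/8649*(+1) + 30625/138384*(+1) + 2500/8649*(+1) + 30625/311364*(-1) + 625/34596*(+1) + 1225/77841*(+1) + 1849/34596*(+1) + 122500/77841*(+1) + 25/8649*(-1) + 2500/8649*(-1) = 0 (each basis 2-blade squares to minus the product of its generators' squares); cross terms between blades sharing an index anticommute and cancel; the commuting (index-disjoint) pairs give grade-4 terms 2*c*c'*(blade product), which cancel blade by blade — e1234: -875/25947 + 875/25947 = 0; e1235: 1075/17298 - 37075/103788 + 30625/103788 = 0; e1236: 8750/25947 - 8750/25947 = 0; e1245: 125/8649 - 125/8649 = 0; e1256: 1250/8649 - 1250/8649 = 0; e1345: 7415/51894 - 215/8649 - 6125/51894 = 0; e1346: -3500/25947 + 3500/25947 = 0; e1356: 37075/25947 - 30625/25947 - 2150/8649 = 0; e1456: 500/8649 - 500/8649 = 0; e2345: 875/25947 - 875/25947 = 0; e2356: 8750/25947 - 8750/25947 = 0; e3456: -3500/25947 + 3500/25947 = 0 — confirming B is simple. So B^2 = 0.
Answer: null-rotation, certificate B^2 = 0. Check the certificate: B^2 = 0, and that sign is decisive whatever form B takes.


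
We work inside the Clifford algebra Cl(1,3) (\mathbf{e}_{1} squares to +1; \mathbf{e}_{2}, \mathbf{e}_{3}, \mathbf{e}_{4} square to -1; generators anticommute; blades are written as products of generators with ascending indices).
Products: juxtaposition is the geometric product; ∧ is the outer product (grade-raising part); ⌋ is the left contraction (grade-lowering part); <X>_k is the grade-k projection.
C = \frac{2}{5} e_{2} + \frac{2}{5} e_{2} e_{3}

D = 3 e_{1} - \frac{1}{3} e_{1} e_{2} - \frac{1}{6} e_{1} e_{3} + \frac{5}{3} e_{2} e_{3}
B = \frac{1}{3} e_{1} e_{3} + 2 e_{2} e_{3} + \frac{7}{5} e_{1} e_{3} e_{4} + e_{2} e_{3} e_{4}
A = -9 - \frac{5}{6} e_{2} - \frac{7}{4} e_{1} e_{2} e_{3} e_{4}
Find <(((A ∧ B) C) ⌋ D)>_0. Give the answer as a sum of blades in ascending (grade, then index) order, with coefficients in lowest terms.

step 1: -3 e_{1} e_{3} - 18 e_{2} e_{3} + \frac{5}{18} e_{1} e_{2} e_{3} - \frac{63}{5} e_{1} e_{3} e_{4} - 9 e_{2} e_{3} e_{4} + \frac{7}{6} e_{1} e_{2} e_{3} e_{4}
step 2: \frac{36}{5} - \frac{1}{9} e_{1} - \frac{36}{5} e_{3} + \frac{18}{5} e_{4} - \frac{6}{5} e_{1} e_{2} + \frac{1}{9} e_{1} e_{3} - \frac{7}{15} e_{1} e_{4} + \frac{18}{5} e_{3} e_{4} + \frac{6}{5} e_{1} e_{2} e_{3} - \frac{126}{25} e_{1} e_{2} e_{4} - \frac{7}{15} e_{1} e_{3} e_{4} - \frac{126}{25} e_{1} e_{2} e_{3} e_{4}
step 3: \frac{13}{270} + \frac{114}{5} e_{1} - \frac{323}{27} e_{2} + \frac{1}{54} e_{3} - \frac{12}{5} e_{1} e_{2} - \frac{6}{5} e_{1} e_{3} + 12 e_{2} e_{3}
step 4: \frac{13}{270}
Answer: \frac{13}{270}


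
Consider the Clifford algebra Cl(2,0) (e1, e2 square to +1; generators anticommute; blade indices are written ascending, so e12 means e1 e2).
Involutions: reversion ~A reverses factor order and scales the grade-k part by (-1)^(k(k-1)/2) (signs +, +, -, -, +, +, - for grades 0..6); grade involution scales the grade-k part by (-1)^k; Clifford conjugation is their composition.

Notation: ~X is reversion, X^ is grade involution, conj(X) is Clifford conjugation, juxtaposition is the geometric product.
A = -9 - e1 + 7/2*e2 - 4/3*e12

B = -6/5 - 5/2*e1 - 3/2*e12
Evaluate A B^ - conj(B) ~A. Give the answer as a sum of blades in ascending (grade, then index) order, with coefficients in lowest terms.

first term: 63/10 - 321/20*e1 + 19/30*e2 + 127/20*e12
second term: 63/10 - 321/20*e1 + 19/30*e2 - 127/20*e12
Answer: 127/10*e12


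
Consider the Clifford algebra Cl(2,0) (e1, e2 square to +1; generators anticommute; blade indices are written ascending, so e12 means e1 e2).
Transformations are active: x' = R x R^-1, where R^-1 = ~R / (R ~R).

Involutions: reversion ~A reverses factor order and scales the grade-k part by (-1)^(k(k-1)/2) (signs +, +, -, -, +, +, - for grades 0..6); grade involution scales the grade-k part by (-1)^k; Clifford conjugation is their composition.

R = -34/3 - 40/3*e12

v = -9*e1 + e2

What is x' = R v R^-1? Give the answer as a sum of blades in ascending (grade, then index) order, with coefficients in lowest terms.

~R = -34/3 + 40/3*e12, and R ~R = 2756/9, so R^-1 = ~R / (2756/9).
R v = 266/3*e1 - 394/3*e2
Answer: 1679/689*e1 + 6009/689*e2


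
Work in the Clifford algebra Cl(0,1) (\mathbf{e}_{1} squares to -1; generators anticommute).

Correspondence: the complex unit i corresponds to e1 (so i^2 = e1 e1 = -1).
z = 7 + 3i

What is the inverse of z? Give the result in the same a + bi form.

In blades: z = 7 + 3 e_{1}.
With qbar = 7 - 3 e_{1} (scalar fixed, mapped units negated), z qbar = 58 (the sum of squared coefficients), so z^-1 = qbar / (58) = \frac{7}{58} - \frac{3}{58} e_{1}; translating back:
Answer: \frac{7}{58} - \frac{3}{58}i


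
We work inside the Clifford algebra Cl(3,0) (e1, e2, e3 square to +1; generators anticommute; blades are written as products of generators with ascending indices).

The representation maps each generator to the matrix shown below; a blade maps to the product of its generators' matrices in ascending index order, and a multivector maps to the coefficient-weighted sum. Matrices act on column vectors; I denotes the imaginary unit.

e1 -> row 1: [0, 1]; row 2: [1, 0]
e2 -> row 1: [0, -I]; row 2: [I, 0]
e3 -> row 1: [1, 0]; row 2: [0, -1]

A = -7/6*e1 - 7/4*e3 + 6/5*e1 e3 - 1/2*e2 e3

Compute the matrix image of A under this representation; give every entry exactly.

Bivector images (products of the table entries): rho(e1 e3) = rho(e1)rho(e3) = row 1: [0, -1]; row 2: [1, 0]; rho(e2 e3) = rho(e2)rho(e3) = row 1: [0, I]; row 2: [I, 0].
M = (-7/6)*rho(e1) + (-7/4)*rho(e3) + (6/5)*rho(e1 e3) + (-1/2)*rho(e2 e3), summed entrywise:
Answer: row 1: [-7/4, -71/30 - I/2]; row 2: [1/30 - I/2, 7/4]


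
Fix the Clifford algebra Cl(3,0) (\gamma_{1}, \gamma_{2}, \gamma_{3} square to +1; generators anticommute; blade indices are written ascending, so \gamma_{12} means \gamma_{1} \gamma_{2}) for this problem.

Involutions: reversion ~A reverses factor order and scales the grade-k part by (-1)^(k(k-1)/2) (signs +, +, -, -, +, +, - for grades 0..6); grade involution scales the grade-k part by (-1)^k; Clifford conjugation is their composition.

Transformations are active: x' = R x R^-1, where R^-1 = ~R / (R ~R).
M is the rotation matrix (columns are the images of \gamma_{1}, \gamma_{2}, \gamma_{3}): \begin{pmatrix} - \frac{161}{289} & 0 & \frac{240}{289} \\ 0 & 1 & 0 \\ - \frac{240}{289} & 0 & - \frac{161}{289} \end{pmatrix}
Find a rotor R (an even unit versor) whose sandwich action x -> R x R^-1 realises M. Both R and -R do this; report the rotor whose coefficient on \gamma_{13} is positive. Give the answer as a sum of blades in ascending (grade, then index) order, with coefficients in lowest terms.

Method: write R = a + b12*\gamma_{12} + b13*\gamma_{13} + b23*\gamma_{23} with a^2 + b12^2 + b13^2 + b23^2 = 1 (so R^-1 = ~R). Expanding the columns R e_j ~R gives tr M = 4a^2 - 1 and, from the antisymmetric part, M21 - M12 = -4a*b12, M13 - M31 = 4a*b13, M32 - M23 = -4a*b23.
Here tr M = -\frac{33}{289}, so a^2 = (1 + tr M)/4 = \frac{64}{289} and a = ±\frac{8}{17}. Taking a = \frac{8}{17}: M21 - M12 = 0, M13 - M31 = \frac{480}{289}, M32 - M23 = 0, giving b12 = 0, b13 = \frac{15}{17}, b23 = 0, i.e. R = \frac{8}{17} + \frac{15}{17} \gamma_{13}.
Its \gamma_{13} coefficient is already positive.
Answer: \frac{8}{17} + \frac{15}{17} \gamma_{13}. Uniqueness: Spin(3) -> SO(3) maps R and -R to the same rotation of trace -\frac{33}{289}; fixing the sign of the \gamma_{13} coefficient removes the ambiguity.


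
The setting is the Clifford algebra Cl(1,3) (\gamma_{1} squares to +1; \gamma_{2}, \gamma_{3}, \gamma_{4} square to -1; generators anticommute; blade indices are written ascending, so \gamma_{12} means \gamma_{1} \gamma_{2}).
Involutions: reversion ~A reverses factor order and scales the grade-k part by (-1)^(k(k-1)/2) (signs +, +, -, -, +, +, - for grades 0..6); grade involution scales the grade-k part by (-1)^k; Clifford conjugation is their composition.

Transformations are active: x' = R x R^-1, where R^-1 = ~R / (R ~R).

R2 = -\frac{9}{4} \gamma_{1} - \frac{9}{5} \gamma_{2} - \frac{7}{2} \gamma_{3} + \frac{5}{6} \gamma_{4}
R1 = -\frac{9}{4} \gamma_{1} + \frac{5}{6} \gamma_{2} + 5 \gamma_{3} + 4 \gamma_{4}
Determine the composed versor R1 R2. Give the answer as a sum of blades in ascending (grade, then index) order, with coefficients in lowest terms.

Distribute over the terms of R1 (each basis-blade product reordered to ascending indices, repeated generators contracted through their squares):
(-\frac{9}{4} \gamma_{1}) R2 = \frac{81}{16} + \frac{81}{20} \gamma_{12} + \frac{63}{8} \gamma_{13} - \frac{15}{8} \gamma_{14}
(\frac{5}{6} \gamma_{2}) R2 = \frac{3}{2} + \frac{15}{8} \gamma_{12} - \frac{35}{12} \gamma_{23} + \frac{25}{36} \gamma_{24}
(5 \gamma_{3}) R2 = \frac{35}{2} + \frac{45}{4} \gamma_{13} + 9 \gamma_{23} + \frac{25}{6} \gamma_{34}
(4 \gamma_{4}) R2 = -\frac{10}{3} + 9 \gamma_{14} + \frac{36}{5} \gamma_{24} + 14 \gamma_{34}
Summing the partial products and collecting blades:
Answer: \frac{995}{48} + \frac{237}{40} \gamma_{12} + \frac{153}{8} \gamma_{13} + \frac{57}{8} \gamma_{14} + \frac{73}{12} \gamma_{23} + \frac{1421}{180} \gamma_{24} + \frac{109}{6} \gamma_{34}


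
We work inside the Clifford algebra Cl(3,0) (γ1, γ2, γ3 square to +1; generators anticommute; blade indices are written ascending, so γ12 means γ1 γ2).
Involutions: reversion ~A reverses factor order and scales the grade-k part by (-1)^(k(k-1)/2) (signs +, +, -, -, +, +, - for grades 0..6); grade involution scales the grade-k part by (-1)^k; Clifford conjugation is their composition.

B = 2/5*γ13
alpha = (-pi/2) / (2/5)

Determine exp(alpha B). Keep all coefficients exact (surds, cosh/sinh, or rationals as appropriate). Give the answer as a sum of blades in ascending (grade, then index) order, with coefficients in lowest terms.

B^2 = (2/5)^2*(γ13)^2 = 4/25*(-1) = -4/25 (a basis 2-blade squares to minus the product of its generators' squares).
B^2 = -4/25 — since the square is negative, the closed form is circular: l = 2/5, alpha*l = -pi/2, so exp(alpha B) = cos(-pi/2) + (sin(-pi/2)/(2/5))*B = 0 + (-5/2)*B.
Answer: -γ13


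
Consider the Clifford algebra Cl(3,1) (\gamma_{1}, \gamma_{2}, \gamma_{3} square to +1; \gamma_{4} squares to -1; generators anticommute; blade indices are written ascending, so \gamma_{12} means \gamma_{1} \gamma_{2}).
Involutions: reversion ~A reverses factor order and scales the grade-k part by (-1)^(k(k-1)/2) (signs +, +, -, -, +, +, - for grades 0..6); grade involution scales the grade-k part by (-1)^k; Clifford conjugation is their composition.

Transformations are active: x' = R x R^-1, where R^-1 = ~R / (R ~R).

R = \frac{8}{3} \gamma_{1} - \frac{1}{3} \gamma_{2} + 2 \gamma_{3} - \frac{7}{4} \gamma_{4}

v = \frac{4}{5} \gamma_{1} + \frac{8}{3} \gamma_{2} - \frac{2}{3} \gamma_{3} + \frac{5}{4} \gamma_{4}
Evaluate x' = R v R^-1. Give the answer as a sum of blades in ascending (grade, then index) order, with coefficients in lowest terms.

~R = \frac{8}{3} \gamma_{1} - \frac{1}{3} \gamma_{2} + 2 \gamma_{3} - \frac{7}{4} \gamma_{4}, and R ~R = \frac{1175}{144}, so R^-1 = ~R / (\frac{1175}{144}).
R v = \frac{1511}{720} + \frac{332}{45} \gamma_{12} - \frac{152}{45} \gamma_{13} + \frac{71}{15} \gamma_{14} - \frac{46}{9} \gamma_{23} + \frac{17}{4} \gamma_{24} + \frac{4}{3} \gamma_{34}
Answer: \frac{10076}{17625} \gamma_{1} - \frac{16674}{5875} \gamma_{2} + \frac{29882}{17625} \gamma_{3} - \frac{50529}{23500} \gamma_{4}


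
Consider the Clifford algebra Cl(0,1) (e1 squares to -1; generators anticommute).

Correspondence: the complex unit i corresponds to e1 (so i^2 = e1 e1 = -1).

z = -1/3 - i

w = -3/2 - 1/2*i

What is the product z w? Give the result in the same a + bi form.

In blades: z = -1/3 - e1, w = -3/2 - 1/2*e1.
Distribute z over w term by term (generator squares from the signature, products reordered to ascending indices): (-1/3)*w = 1/2 + 1/6*e1; (-e1)*w = -1/2 + 3/2*e1.
Sum: 5/3*e1; translating back through the correspondence:
Answer: 5/3*i


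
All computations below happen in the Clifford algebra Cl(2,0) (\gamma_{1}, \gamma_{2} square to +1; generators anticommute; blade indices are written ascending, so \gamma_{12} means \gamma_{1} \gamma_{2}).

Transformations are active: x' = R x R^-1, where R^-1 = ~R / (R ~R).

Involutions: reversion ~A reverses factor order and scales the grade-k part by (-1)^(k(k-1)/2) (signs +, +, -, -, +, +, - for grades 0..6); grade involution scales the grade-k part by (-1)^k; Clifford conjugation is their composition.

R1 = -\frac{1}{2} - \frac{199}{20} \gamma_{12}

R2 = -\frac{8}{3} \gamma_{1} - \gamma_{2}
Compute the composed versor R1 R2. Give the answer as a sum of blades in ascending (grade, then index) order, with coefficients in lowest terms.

Distribute over the terms of R1 (each basis-blade product reordered to ascending indices, repeated generators contracted through their squares):
(-\frac{1}{2}) R2 = \frac{4}{3} \gamma_{1} + \frac{1}{2} \gamma_{2}
(-\frac{199}{20} \gamma_{12}) R2 = \frac{199}{20} \gamma_{1} - \frac{398}{15} \gamma_{2}
Summing the partial products and collecting blades:
Answer: \frac{677}{60} \gamma_{1} - \frac{781}{30} \gamma_{2}


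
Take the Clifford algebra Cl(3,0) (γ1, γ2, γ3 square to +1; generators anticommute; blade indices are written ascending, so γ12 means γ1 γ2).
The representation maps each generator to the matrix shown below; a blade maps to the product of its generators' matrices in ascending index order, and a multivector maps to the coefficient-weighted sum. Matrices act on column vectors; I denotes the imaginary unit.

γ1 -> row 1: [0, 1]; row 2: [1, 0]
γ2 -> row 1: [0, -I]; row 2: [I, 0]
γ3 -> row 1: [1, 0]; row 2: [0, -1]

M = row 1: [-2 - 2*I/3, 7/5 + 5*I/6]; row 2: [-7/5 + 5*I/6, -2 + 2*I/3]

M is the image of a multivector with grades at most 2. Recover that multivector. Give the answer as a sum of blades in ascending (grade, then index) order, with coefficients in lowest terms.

Method: 1, rho(γ1), rho(γ2), rho(γ3) form a trace-orthogonal basis of the 2x2 complex matrices (tr(X Y) = 2 if X = Y, else 0), so M = m0*1 + m1*rho(γ1) + m2*rho(γ2) + m3*rho(γ3) with m0 = tr(M)/2 = -2, m1 = tr(M rho(γ1))/2 = 5*I/6, m2 = tr(M rho(γ2))/2 = 7*I/5, m3 = tr(M rho(γ3))/2 = -2*I/3.
Multiplying table entries, the bivector images are rho(γ12) = I*rho(γ3), rho(γ13) = -I*rho(γ2), rho(γ23) = I*rho(γ1); with real blade coefficients the real parts of m0..m3 are the coefficients of 1, γ1, γ2, γ3 and the imaginary parts give the bivectors (γ23: Im m1, γ13: -Im m2, γ12: Im m3).
Answer: -2 - 2/3*γ12 - 7/5*γ13 + 5/6*γ23


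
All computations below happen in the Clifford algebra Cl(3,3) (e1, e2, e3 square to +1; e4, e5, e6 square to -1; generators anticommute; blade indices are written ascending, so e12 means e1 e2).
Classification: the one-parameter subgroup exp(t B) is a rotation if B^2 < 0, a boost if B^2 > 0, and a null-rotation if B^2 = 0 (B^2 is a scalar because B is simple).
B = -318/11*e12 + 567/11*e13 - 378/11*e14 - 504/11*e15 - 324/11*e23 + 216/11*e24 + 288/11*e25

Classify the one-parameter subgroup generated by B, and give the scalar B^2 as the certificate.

B^2 term by term: the squares give (-318/11)^2*(e12)^2 + (567/11)^2*(e13)^2 + (-378/11)^2*(e14)^2 + (-504/11)^2*(e15)^2 + (-324/11)^2*(e23)^2 + (216/11)^2*(e24)^2 + (288/11)^2*(e25)^2 = 101124/121*(-1) + 321489/121*(-1) + 142884/121*(+1) + 254016/121*(+1) + 104976/121*(-1) + 46656/121*(+1) + 82944/121*(+1) = -9 (each basis 2-blade squares to minus the product of its generators' squares); cross terms between blades sharing an index anticommute and cancel; the commuting (index-disjoint) pairs give grade-4 terms 2*c*c'*(blade product), which cancel blade by blade — e1234: -244944/121 + 244944/121 = 0; e1235: -326592/121 + 326592/121 = 0; e1245: 217728/121 - 217728/121 = 0 — confirming B is simple. So B^2 = -9.
Answer: rotation, certificate B^2 = -9. Check the certificate: B^2 = -9, and that sign is decisive whatever form B takes.


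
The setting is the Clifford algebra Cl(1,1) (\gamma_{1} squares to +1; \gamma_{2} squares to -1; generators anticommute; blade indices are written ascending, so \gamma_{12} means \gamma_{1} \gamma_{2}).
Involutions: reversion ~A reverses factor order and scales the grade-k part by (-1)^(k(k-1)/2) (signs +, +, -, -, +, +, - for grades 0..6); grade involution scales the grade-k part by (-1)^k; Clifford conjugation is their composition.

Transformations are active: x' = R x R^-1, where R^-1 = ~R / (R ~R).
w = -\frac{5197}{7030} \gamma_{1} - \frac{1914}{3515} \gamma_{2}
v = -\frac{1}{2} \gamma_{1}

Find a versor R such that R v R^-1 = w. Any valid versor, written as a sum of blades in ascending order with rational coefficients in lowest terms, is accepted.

Take R = v + w = -\frac{4356}{3515} \gamma_{1} - \frac{1914}{3515} \gamma_{2}. Because q(v) = q(w) = \frac{1}{4}, conjugation by R sends v exactly to w.
Answer: -\frac{4356}{3515} \gamma_{1} - \frac{1914}{3515} \gamma_{2}


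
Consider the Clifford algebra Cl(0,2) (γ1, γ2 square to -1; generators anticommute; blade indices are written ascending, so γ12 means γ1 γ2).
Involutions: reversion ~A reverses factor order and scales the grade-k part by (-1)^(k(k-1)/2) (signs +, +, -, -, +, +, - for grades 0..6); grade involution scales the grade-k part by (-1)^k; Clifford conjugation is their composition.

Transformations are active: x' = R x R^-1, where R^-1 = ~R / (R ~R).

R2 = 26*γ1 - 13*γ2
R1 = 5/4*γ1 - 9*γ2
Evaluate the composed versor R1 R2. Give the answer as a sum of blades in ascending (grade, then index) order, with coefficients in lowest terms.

Distribute over the terms of R1 (each basis-blade product reordered to ascending indices, repeated generators contracted through their squares):
(5/4*γ1) R2 = -65/2 - 65/4*γ12
(-9*γ2) R2 = -117 + 234*γ12
Summing the partial products and collecting blades:
Answer: -299/2 + 871/4*γ12


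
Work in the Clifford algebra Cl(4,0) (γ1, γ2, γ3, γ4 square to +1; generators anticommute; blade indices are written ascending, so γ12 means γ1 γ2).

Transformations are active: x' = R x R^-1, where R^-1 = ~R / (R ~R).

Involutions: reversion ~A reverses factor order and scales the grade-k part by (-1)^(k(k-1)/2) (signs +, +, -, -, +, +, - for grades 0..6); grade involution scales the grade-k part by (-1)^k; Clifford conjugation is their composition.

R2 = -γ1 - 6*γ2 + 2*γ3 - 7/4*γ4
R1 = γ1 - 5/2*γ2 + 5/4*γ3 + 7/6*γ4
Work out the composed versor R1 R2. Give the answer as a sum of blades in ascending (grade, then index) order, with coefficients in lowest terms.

Distribute over the terms of R1 (each basis-blade product reordered to ascending indices, repeated generators contracted through their squares):
(γ1) R2 = -1 - 6*γ12 + 2*γ13 - 7/4*γ14
(-5/2*γ2) R2 = 15 - 5/2*γ12 - 5*γ23 + 35/8*γ24
(5/4*γ3) R2 = 5/2 + 5/4*γ13 + 15/2*γ23 - 35/16*γ34
(7/6*γ4) R2 = -49/24 + 7/6*γ14 + 7*γ24 - 7/3*γ34
Summing the partial products and collecting blades:
Answer: 347/24 - 17/2*γ12 + 13/4*γ13 - 7/12*γ14 + 5/2*γ23 + 91/8*γ24 - 217/48*γ34


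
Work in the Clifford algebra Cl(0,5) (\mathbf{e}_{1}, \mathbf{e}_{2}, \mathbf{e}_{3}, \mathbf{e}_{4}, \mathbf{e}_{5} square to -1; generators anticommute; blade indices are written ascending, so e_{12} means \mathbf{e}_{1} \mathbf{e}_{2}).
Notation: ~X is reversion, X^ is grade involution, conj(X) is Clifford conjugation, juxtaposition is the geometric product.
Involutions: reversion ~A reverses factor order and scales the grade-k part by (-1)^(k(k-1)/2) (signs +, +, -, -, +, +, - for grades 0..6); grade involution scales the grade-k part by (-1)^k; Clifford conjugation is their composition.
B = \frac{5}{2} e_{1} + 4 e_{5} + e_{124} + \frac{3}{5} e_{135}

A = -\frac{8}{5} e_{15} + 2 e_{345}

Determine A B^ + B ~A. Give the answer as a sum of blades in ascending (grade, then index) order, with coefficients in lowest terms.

first term: -\frac{32}{5} e_{1} + \frac{24}{25} e_{3} + 4 e_{5} + \frac{6}{5} e_{14} + 8 e_{34} + \frac{8}{5} e_{245} - 2 e_{1235} + 5 e_{1345}
second term: \frac{32}{5} e_{1} + \frac{24}{25} e_{3} - 4 e_{5} - \frac{6}{5} e_{14} + 8 e_{34} - \frac{8}{5} e_{245} - 2 e_{1235} - 5 e_{1345}
Answer: \frac{48}{25} e_{3} + 16 e_{34} - 4 e_{1235}


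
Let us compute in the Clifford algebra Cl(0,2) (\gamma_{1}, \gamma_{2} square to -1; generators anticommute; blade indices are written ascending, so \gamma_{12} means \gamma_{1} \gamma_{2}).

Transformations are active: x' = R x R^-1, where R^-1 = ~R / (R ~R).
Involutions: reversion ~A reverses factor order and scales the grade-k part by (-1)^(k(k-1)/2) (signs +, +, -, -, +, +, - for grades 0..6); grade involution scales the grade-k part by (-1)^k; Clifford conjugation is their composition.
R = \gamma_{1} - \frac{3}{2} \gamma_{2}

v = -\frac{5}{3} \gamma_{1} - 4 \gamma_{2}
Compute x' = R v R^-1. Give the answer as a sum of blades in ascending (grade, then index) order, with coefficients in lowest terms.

~R = \gamma_{1} - \frac{3}{2} \gamma_{2}, and R ~R = -\frac{13}{4}, so R^-1 = ~R / (-\frac{13}{4}).
R v = -\frac{13}{3} - \frac{13}{2} \gamma_{12}
Answer: \frac{13}{3} \gamma_{1}


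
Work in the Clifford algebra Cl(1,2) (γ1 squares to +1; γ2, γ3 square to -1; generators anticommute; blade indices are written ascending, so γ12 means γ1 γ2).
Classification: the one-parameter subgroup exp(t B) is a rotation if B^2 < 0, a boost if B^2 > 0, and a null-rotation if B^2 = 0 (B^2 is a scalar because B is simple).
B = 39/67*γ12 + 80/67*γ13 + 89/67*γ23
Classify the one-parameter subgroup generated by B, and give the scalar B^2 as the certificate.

B^2 term by term: the squares give (39/67)^2*(γ12)^2 + (80/67)^2*(γ13)^2 + (89/67)^2*(γ23)^2 = 1521/4489*(+1) + 6400/4489*(+1) + 7921/4489*(-1) = 0 (each basis 2-blade squares to minus the product of its generators' squares); cross terms between blades sharing an index anticommute and cancel. So B^2 = 0.
Answer: null-rotation, certificate B^2 = 0. B^2 = 0 is basis-independent, so its sign is the whole story.


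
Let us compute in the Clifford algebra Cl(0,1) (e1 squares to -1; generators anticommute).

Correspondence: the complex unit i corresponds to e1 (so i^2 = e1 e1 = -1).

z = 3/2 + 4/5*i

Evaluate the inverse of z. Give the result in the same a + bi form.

In blades: z = 3/2 + 4/5*e1.
With qbar = 3/2 - 4/5*e1 (scalar fixed, mapped units negated), z qbar = 289/100 (the sum of squared coefficients), so z^-1 = qbar / (289/100) = 150/289 - 80/289*e1; translating back:
Answer: 150/289 - 80/289*i


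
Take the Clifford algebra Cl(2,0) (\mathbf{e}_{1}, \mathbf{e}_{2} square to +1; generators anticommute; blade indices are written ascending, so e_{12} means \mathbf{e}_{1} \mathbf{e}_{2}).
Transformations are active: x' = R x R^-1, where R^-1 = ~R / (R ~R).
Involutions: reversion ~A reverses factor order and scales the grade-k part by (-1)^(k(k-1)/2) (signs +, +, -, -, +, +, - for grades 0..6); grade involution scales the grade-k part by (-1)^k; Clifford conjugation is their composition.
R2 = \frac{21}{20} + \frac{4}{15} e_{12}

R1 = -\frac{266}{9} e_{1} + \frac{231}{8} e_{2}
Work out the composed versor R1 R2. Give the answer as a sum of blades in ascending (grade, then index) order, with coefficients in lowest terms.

Distribute over the terms of R1 (each basis-blade product reordered to ascending indices, repeated generators contracted through their squares):
(-\frac{266}{9} e_{1}) R2 = -\frac{931}{30} e_{1} - \frac{1064}{135} e_{2}
(\frac{231}{8} e_{2}) R2 = -\frac{77}{10} e_{1} + \frac{4851}{160} e_{2}
Summing the partial products and collecting blades:
Answer: -\frac{581}{15} e_{1} + \frac{96929}{4320} e_{2}


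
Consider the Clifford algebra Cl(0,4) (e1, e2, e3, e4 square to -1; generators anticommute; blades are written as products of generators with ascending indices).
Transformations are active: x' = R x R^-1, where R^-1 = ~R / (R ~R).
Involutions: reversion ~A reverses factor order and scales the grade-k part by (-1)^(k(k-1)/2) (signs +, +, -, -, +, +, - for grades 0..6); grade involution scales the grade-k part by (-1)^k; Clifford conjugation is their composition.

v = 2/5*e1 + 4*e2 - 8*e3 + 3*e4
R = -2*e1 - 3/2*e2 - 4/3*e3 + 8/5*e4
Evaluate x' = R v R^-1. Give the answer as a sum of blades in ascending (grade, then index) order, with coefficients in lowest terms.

~R = -2*e1 - 3/2*e2 - 4/3*e3 + 8/5*e4, and R ~R = -9529/900, so R^-1 = ~R / (-9529/900).
R v = -26/3 - 37/5*e1 e2 + 248/15*e1 e3 - 166/25*e1 e4 + 52/3*e2 e3 - 109/10*e2 e4 + 44/5*e3 e4
Answer: -13466/3665*e1 - 4732/733*e2 + 4264/733*e3 - 279/733*e4


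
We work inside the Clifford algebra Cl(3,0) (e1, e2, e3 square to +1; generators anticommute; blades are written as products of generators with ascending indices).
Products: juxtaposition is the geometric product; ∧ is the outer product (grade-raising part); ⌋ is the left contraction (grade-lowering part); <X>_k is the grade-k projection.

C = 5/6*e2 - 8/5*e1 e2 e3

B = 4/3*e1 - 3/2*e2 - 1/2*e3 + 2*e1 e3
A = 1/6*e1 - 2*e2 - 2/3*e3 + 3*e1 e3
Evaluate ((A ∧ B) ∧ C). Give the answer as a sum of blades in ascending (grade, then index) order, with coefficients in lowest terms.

step 1: 29/12*e1 e2 + 29/36*e1 e3 + 17/2*e1 e2 e3
step 2: -145/216*e1 e2 e3
Answer: -145/216*e1 e2 e3


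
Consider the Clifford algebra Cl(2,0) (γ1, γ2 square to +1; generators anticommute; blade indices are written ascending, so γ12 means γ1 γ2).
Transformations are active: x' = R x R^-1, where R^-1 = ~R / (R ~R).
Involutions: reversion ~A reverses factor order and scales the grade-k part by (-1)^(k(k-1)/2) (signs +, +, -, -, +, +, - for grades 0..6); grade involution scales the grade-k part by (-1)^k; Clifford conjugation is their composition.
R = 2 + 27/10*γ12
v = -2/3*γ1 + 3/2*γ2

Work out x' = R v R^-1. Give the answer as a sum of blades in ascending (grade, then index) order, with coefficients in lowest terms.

~R = 2 - 27/10*γ12, and R ~R = 1129/100, so R^-1 = ~R / (1129/100).
R v = 163/60*γ1 + 24/5*γ2
Answer: 5518/3387*γ1 + 453/2258*γ2


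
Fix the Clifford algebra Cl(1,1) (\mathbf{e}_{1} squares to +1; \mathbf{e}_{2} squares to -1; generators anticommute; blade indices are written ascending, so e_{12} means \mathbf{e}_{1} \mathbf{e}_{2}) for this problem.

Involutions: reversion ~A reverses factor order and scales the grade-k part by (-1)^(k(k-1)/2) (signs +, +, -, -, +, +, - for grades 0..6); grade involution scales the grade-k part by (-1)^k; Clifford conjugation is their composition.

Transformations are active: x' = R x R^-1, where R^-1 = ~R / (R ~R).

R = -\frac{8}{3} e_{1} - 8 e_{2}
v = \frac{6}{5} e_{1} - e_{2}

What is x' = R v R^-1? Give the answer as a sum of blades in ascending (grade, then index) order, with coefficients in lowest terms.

~R = -\frac{8}{3} e_{1} - 8 e_{2}, and R ~R = -\frac{512}{9}, so R^-1 = ~R / (-\frac{512}{9}).
R v = -\frac{56}{5} + \frac{184}{15} e_{12}
Answer: -\frac{9}{4} e_{1} - \frac{43}{20} e_{2}


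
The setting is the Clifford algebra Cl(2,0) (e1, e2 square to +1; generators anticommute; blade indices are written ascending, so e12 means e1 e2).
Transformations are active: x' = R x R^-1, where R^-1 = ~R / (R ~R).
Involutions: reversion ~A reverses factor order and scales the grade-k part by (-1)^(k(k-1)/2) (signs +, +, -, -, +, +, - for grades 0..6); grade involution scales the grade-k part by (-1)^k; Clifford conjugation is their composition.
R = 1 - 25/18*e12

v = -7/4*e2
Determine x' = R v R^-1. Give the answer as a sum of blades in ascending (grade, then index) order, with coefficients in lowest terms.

~R = 1 + 25/18*e12, and R ~R = 949/324, so R^-1 = ~R / (949/324).
R v = 175/72*e1 - 7/4*e2
Answer: 1575/949*e1 + 2107/3796*e2


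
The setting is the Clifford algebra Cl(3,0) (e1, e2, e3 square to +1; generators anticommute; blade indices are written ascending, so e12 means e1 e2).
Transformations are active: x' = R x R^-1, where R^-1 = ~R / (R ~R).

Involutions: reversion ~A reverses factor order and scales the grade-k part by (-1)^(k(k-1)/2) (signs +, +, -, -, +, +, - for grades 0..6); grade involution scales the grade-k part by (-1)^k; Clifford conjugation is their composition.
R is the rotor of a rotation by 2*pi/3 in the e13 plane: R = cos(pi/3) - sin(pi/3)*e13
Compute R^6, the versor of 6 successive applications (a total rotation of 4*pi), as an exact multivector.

Half-angle bookkeeping: 6 applications in e13 add up to rotor phase 6*pi/3 = 2*pi, so R^6 = cos(2*pi) - sin(2*pi)*e13.
cos(2*pi) = 1 and sin(2*pi) = 0, so R^6 = 1. The total rotation 4*pi is 2 full turns, so every vector returns to itself, yet the rotor is +1, back on the identity sheet (an even number of 2*pi turns).
Answer: 1


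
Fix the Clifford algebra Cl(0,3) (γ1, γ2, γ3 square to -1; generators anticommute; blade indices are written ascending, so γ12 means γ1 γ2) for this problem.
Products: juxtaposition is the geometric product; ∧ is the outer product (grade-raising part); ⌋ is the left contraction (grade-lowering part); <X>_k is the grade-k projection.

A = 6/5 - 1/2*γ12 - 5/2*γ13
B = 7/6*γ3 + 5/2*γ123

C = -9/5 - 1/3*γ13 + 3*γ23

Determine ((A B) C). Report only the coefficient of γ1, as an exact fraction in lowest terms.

step 1: 35/12*γ1 - 25/4*γ2 + 53/20*γ3 + 29/12*γ123
step 2: -803/60*γ1 + 3311/180*γ2 + 13457/900*γ3 + 139/60*γ123
Answer: -803/60


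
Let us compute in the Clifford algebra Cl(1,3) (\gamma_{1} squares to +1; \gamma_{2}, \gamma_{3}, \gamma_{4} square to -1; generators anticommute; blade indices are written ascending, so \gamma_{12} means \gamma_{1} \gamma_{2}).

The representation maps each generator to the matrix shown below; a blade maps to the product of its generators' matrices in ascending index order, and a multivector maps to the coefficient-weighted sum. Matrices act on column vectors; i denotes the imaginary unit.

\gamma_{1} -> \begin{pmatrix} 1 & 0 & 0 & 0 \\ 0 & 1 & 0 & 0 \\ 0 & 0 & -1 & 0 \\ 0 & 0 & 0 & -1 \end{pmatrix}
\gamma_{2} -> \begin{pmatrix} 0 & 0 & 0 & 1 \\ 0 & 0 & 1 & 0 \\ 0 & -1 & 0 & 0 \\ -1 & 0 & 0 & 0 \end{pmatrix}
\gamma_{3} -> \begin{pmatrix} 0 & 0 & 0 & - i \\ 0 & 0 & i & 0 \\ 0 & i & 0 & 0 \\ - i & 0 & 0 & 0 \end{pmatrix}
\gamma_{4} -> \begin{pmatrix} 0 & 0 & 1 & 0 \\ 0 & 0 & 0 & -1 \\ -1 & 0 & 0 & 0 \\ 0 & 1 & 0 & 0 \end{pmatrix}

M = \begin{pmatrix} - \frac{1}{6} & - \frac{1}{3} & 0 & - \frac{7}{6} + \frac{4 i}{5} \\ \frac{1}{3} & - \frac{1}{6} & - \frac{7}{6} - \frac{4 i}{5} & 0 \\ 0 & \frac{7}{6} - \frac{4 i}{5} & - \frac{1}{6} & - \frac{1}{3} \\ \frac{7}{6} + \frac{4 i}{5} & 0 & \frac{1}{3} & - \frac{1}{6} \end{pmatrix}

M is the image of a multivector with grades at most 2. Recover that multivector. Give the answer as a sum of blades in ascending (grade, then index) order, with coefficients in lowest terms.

Method: the blade images are trace-orthogonal — tr(rho(e_A) rho(e_B)^-1) = 4 if A = B and 0 otherwise — and rho(e_A)^-1 = (e_A)^2 * rho(e_A) with (e_A)^2 = +1 or -1, so the coefficient of e_A in the preimage is (e_A)^2 * tr(M rho(e_A))/4.
Nonzero projections over blades of grade <= 2: 1: (1)^2 = +1, tr(M 1) = - \frac{2}{3}, coefficient -\frac{1}{6}; \gamma_{2}: (\gamma_{2})^2 = -1, tr(M rho(\gamma_{2})) = \frac{14}{3}, coefficient -\frac{7}{6}; \gamma_{3}: (\gamma_{3})^2 = -1, tr(M rho(\gamma_{3})) = \frac{16}{5}, coefficient -\frac{4}{5}; \gamma_{24}: (\gamma_{24})^2 = -1, tr(M rho(\gamma_{24})) = \frac{4}{3}, coefficient -\frac{1}{3}. Every other blade of grade <= 2 projects to 0.
Answer: -\frac{1}{6} - \frac{7}{6} \gamma_{2} - \frac{4}{5} \gamma_{3} - \frac{1}{3} \gamma_{24}


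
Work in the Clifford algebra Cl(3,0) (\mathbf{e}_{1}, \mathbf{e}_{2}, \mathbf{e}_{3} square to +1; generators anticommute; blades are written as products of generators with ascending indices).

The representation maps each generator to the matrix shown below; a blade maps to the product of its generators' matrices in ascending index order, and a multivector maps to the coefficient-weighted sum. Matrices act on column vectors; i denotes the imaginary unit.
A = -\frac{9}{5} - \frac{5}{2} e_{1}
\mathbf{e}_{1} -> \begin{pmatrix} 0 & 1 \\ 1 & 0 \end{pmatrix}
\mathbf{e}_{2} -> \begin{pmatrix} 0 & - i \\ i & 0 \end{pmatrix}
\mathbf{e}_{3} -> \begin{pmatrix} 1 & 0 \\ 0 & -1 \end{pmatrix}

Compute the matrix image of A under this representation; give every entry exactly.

M = (-\frac{9}{5})*1 + (-\frac{5}{2})*rho(e_{1}), summed entrywise (1 is the identity matrix):
Answer: \begin{pmatrix} - \frac{9}{5} & - \frac{5}{2} \\ - \frac{5}{2} & - \frac{9}{5} \end{pmatrix}
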